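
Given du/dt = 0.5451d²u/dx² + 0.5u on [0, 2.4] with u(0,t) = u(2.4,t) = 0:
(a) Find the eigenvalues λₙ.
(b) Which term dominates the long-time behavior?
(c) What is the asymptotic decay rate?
Eigenvalues: λₙ = 0.5451n²π²/2.4² - 0.5.
First three modes:
  n=1: λ₁ = 0.5451π²/2.4² - 0.5 ≈ 0.434
  n=2: λ₂ = 2.1804π²/2.4² - 0.5 ≈ 3.236
  n=3: λ₃ = 4.9059π²/2.4² - 0.5 ≈ 7.906
Since 0.5451π²/2.4² ≈ 0.934 > 0.5, all λₙ > 0.
The n=1 mode decays slowest → dominates as t → ∞.
Asymptotic: u ~ c₁ sin(πx/2.4) e^{-λ₁t} with decay rate λ₁ ≈ 0.434.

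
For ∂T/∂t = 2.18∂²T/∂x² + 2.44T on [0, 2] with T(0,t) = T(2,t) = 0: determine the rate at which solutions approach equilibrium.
Eigenvalues: λₙ = 2.18n²π²/2² - 2.44.
First three modes:
  n=1: λ₁ = 2.18π²/2² - 2.44 ≈ 2.939
  n=2: λ₂ = 8.72π²/2² - 2.44 ≈ 19.076
  n=3: λ₃ = 19.62π²/2² - 2.44 ≈ 45.97
Since 2.18π²/2² ≈ 5.379 > 2.44, all λₙ > 0.
The n=1 mode decays slowest → dominates as t → ∞.
Asymptotic: T ~ c₁ sin(πx/2) e^{-λ₁t} with decay rate λ₁ ≈ 2.939.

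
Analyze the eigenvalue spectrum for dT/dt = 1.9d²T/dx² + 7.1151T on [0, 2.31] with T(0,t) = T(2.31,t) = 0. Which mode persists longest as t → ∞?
Eigenvalues: λₙ = 1.9n²π²/2.31² - 7.1151.
First three modes:
  n=1: λ₁ = 1.9π²/2.31² - 7.1151 ≈ -3.601
  n=2: λ₂ = 7.6π²/2.31² - 7.1151 ≈ 6.942
  n=3: λ₃ = 17.1π²/2.31² - 7.1151 ≈ 24.513
Since 1.9π²/2.31² ≈ 3.514 < 7.1151, λ₁ < 0.
The n=1 mode grows fastest (−λₙ is largest for n=1) → dominates.
Asymptotic: T ~ c₁ sin(πx/2.31) e^{3.601t} (exponential growth at rate −λ₁ ≈ 3.601).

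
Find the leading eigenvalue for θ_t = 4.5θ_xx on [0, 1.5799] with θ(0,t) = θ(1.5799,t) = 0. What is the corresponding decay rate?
Eigenvalues: λₙ = 4.5n²π²/1.5799².
First three modes:
  n=1: λ₁ = 4.5π²/1.5799² ≈ 17.793
  n=2: λ₂ = 18π²/1.5799² ≈ 71.173 (4× faster decay)
  n=3: λ₃ = 40.5π²/1.5799² ≈ 160.138 (9× faster decay)
As t → ∞, higher modes decay exponentially faster. The n=1 mode dominates: θ ~ c₁ sin(πx/1.5799) e^{-λ₁t}.
Decay rate: λ₁ = 4.5π²/1.5799² ≈ 17.793.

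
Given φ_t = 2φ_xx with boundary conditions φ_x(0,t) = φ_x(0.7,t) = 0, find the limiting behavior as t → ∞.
φ → constant (steady state). Heat is conserved (no flux at boundaries); solution approaches the spatial average.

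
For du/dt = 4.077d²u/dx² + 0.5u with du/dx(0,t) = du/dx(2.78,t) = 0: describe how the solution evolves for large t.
u grows unboundedly. With Neumann BCs the constant mode has diffusion eigenvalue 0, so any r > 0 makes it grow like e^(0.5t); solution grows exponentially.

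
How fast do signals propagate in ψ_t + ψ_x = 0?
Speed = 1. Information travels along x - 1t = const (rightward).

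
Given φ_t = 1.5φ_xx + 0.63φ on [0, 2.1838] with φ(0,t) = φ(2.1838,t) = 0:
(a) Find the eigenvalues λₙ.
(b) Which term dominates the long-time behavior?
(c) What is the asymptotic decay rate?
Eigenvalues: λₙ = 1.5n²π²/2.1838² - 0.63.
First three modes:
  n=1: λ₁ = 1.5π²/2.1838² - 0.63 ≈ 2.474
  n=2: λ₂ = 6π²/2.1838² - 0.63 ≈ 11.787
  n=3: λ₃ = 13.5π²/2.1838² - 0.63 ≈ 27.309
Since 1.5π²/2.1838² ≈ 3.104 > 0.63, all λₙ > 0.
The n=1 mode decays slowest → dominates as t → ∞.
Asymptotic: φ ~ c₁ sin(πx/2.1838) e^{-λ₁t} with decay rate λ₁ ≈ 2.474.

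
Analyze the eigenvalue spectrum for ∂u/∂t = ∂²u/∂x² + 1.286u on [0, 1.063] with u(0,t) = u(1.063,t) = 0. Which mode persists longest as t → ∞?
Eigenvalues: λₙ = n²π²/1.063² - 1.286.
First three modes:
  n=1: λ₁ = π²/1.063² - 1.286 ≈ 7.448
  n=2: λ₂ = 4π²/1.063² - 1.286 ≈ 33.652
  n=3: λ₃ = 9π²/1.063² - 1.286 ≈ 77.324
Since π²/1.063² ≈ 8.734 > 1.286, all λₙ > 0.
The n=1 mode decays slowest → dominates as t → ∞.
Asymptotic: u ~ c₁ sin(πx/1.063) e^{-λ₁t} with decay rate λ₁ ≈ 7.448.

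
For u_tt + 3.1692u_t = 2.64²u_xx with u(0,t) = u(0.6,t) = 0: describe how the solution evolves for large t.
u → 0. Damping (γ=3.1692) dissipates energy; oscillations decay exponentially.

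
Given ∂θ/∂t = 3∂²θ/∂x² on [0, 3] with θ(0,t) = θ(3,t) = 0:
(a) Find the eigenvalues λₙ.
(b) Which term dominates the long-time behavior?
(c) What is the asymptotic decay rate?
Eigenvalues: λₙ = 3n²π²/3².
First three modes:
  n=1: λ₁ = 3π²/3² ≈ 3.29
  n=2: λ₂ = 12π²/3² ≈ 13.159 (4× faster decay)
  n=3: λ₃ = 27π²/3² ≈ 29.609 (9× faster decay)
As t → ∞, higher modes decay exponentially faster. The n=1 mode dominates: θ ~ c₁ sin(πx/3) e^{-λ₁t}.
Decay rate: λ₁ = 3π²/3² ≈ 3.29.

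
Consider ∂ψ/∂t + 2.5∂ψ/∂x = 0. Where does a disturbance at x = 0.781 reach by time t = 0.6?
At x = 2.281. The characteristic carries data from (0.781, 0) to (2.281, 0.6).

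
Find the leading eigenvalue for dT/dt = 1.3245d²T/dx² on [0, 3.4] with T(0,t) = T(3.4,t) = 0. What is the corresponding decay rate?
Eigenvalues: λₙ = 1.3245n²π²/3.4².
First three modes:
  n=1: λ₁ = 1.3245π²/3.4² ≈ 1.131
  n=2: λ₂ = 5.298π²/3.4² ≈ 4.523 (4× faster decay)
  n=3: λ₃ = 11.9205π²/3.4² ≈ 10.177 (9× faster decay)
As t → ∞, higher modes decay exponentially faster. The n=1 mode dominates: T ~ c₁ sin(πx/3.4) e^{-λ₁t}.
Decay rate: λ₁ = 1.3245π²/3.4² ≈ 1.131.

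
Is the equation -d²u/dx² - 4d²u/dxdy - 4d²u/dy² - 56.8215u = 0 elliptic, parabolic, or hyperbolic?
Computing B² - 4AC with A = -1, B = -4, C = -4: discriminant = 0 (zero). Answer: parabolic.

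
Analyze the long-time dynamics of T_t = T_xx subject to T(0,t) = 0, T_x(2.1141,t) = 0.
Long-time behavior: T → 0. Heat escapes through the Dirichlet boundary.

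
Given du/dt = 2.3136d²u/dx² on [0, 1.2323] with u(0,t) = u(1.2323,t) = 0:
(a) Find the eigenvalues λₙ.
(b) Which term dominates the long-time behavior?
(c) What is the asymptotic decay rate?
Eigenvalues: λₙ = 2.3136n²π²/1.2323².
First three modes:
  n=1: λ₁ = 2.3136π²/1.2323² ≈ 15.037
  n=2: λ₂ = 9.2544π²/1.2323² ≈ 60.147 (4× faster decay)
  n=3: λ₃ = 20.8224π²/1.2323² ≈ 135.331 (9× faster decay)
As t → ∞, higher modes decay exponentially faster. The n=1 mode dominates: u ~ c₁ sin(πx/1.2323) e^{-λ₁t}.
Decay rate: λ₁ = 2.3136π²/1.2323² ≈ 15.037.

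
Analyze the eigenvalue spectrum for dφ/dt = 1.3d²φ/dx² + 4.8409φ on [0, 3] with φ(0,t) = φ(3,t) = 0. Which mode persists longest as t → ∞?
Eigenvalues: λₙ = 1.3n²π²/3² - 4.8409.
First three modes:
  n=1: λ₁ = 1.3π²/3² - 4.8409 ≈ -3.415
  n=2: λ₂ = 5.2π²/3² - 4.8409 ≈ 0.862
  n=3: λ₃ = 11.7π²/3² - 4.8409 ≈ 7.99
Since 1.3π²/3² ≈ 1.426 < 4.8409, λ₁ < 0.
The n=1 mode grows fastest (−λₙ is largest for n=1) → dominates.
Asymptotic: φ ~ c₁ sin(πx/3) e^{3.415t} (exponential growth at rate −λ₁ ≈ 3.415).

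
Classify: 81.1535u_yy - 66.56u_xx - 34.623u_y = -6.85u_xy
Rewriting in standard form: -66.56u_xx + 6.85u_xy + 81.1535u_yy - 34.623u_y = 0. Hyperbolic (discriminant = 21653.23034).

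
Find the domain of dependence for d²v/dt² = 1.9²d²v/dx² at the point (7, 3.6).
Domain of dependence: [0.16, 13.84]. Signals travel at speed 1.9, so data within |x - 7| ≤ 1.9·3.6 = 6.84 can reach the point.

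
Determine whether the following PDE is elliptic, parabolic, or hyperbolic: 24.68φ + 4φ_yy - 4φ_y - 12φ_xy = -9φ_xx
Rewriting in standard form: 9φ_xx - 12φ_xy + 4φ_yy - 4φ_y + 24.68φ = 0. Coefficients: A = 9, B = -12, C = 4. B² - 4AC = 0, which is zero, so the equation is parabolic.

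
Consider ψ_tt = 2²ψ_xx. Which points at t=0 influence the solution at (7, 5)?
Domain of dependence: [-3, 17]. Signals travel at speed 2, so data within |x - 7| ≤ 2·5 = 10 can reach the point.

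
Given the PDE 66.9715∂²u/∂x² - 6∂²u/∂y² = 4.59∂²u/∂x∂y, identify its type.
Rewriting in standard form: 66.9715∂²u/∂x² - 4.59∂²u/∂x∂y - 6∂²u/∂y² = 0. The second-order coefficients are A = 66.9715, B = -4.59, C = -6. Since B² - 4AC = 1628.3841 > 0, this is a hyperbolic PDE.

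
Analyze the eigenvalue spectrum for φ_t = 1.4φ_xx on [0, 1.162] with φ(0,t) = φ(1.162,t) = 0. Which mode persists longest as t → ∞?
Eigenvalues: λₙ = 1.4n²π²/1.162².
First three modes:
  n=1: λ₁ = 1.4π²/1.162² ≈ 10.233
  n=2: λ₂ = 5.6π²/1.162² ≈ 40.933 (4× faster decay)
  n=3: λ₃ = 12.6π²/1.162² ≈ 92.1 (9× faster decay)
As t → ∞, higher modes decay exponentially faster. The n=1 mode dominates: φ ~ c₁ sin(πx/1.162) e^{-λ₁t}.
Decay rate: λ₁ = 1.4π²/1.162² ≈ 10.233.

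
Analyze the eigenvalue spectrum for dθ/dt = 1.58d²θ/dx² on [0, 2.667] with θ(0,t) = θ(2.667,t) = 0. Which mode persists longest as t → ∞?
Eigenvalues: λₙ = 1.58n²π²/2.667².
First three modes:
  n=1: λ₁ = 1.58π²/2.667² ≈ 2.192
  n=2: λ₂ = 6.32π²/2.667² ≈ 8.769 (4× faster decay)
  n=3: λ₃ = 14.22π²/2.667² ≈ 19.731 (9× faster decay)
As t → ∞, higher modes decay exponentially faster. The n=1 mode dominates: θ ~ c₁ sin(πx/2.667) e^{-λ₁t}.
Decay rate: λ₁ = 1.58π²/2.667² ≈ 2.192.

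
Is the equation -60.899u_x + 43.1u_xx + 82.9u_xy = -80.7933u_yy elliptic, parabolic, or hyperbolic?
Rewriting in standard form: 43.1u_xx + 82.9u_xy + 80.7933u_yy - 60.899u_x = 0. Computing B² - 4AC with A = 43.1, B = 82.9, C = 80.7933: discriminant = -7056.35492 (negative). Answer: elliptic.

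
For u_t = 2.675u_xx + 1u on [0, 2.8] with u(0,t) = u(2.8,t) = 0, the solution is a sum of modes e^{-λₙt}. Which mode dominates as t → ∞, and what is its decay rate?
Eigenvalues: λₙ = 2.675n²π²/2.8² - 1.
First three modes:
  n=1: λ₁ = 2.675π²/2.8² - 1 ≈ 2.367
  n=2: λ₂ = 10.7π²/2.8² - 1 ≈ 12.47
  n=3: λ₃ = 24.075π²/2.8² - 1 ≈ 29.307
Since 2.675π²/2.8² ≈ 3.367 > 1, all λₙ > 0.
The n=1 mode decays slowest → dominates as t → ∞.
Asymptotic: u ~ c₁ sin(πx/2.8) e^{-λ₁t} with decay rate λ₁ ≈ 2.367.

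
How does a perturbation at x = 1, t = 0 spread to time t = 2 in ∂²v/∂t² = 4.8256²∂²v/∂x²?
Domain of influence: [-8.6512, 10.6512]. Data at x = 1 spreads outward at speed 4.8256.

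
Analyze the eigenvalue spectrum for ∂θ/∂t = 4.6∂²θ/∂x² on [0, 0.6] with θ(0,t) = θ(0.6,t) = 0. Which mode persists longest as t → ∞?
Eigenvalues: λₙ = 4.6n²π²/0.6².
First three modes:
  n=1: λ₁ = 4.6π²/0.6² ≈ 126.112
  n=2: λ₂ = 18.4π²/0.6² ≈ 504.446 (4× faster decay)
  n=3: λ₃ = 41.4π²/0.6² ≈ 1135.005 (9× faster decay)
As t → ∞, higher modes decay exponentially faster. The n=1 mode dominates: θ ~ c₁ sin(πx/0.6) e^{-λ₁t}.
Decay rate: λ₁ = 4.6π²/0.6² ≈ 126.112.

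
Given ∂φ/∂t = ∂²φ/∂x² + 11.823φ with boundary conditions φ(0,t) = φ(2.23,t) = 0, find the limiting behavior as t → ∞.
φ grows unboundedly. Reaction dominates diffusion (r=11.823 > κπ²/L²≈1.98); solution grows exponentially.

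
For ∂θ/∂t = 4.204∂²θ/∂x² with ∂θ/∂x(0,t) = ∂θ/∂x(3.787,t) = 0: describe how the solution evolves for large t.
θ → constant (steady state). Heat is conserved (no flux at boundaries); solution approaches the spatial average.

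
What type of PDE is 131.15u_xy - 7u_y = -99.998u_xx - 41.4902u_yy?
Rewriting in standard form: 99.998u_xx + 131.15u_xy + 41.4902u_yy - 7u_y = 0. With A = 99.998, B = 131.15, C = 41.4902, the discriminant is 604.5744216. This is a hyperbolic PDE.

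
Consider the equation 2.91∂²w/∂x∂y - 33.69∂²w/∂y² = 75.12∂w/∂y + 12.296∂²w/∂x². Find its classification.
Rewriting in standard form: -12.296∂²w/∂x² + 2.91∂²w/∂x∂y - 33.69∂²w/∂y² - 75.12∂w/∂y = 0. Elliptic. (A = -12.296, B = 2.91, C = -33.69 gives B² - 4AC = -1648.54086.)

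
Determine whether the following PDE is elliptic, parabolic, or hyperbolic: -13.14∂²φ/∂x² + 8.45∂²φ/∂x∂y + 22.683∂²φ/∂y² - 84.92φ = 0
Coefficients: A = -13.14, B = 8.45, C = 22.683. B² - 4AC = 1263.62098, which is positive, so the equation is hyperbolic.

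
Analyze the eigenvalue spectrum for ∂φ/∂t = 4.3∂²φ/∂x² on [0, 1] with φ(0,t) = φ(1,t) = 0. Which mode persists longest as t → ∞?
Eigenvalues: λₙ = 4.3n²π².
First three modes:
  n=1: λ₁ = 4.3π² ≈ 42.439
  n=2: λ₂ = 17.2π² ≈ 169.757 (4× faster decay)
  n=3: λ₃ = 38.7π² ≈ 381.954 (9× faster decay)
As t → ∞, higher modes decay exponentially faster. The n=1 mode dominates: φ ~ c₁ sin(πx) e^{-λ₁t}.
Decay rate: λ₁ = 4.3π² ≈ 42.439.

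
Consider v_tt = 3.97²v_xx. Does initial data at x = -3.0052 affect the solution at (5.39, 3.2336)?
Yes. The domain of dependence is [-7.447392, 18.227392], and -3.0052 ∈ [-7.447392, 18.227392].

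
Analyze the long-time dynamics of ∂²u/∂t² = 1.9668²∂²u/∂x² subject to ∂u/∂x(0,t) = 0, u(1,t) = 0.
Long-time behavior: u oscillates (no decay). Energy is conserved; the solution oscillates indefinitely as standing waves.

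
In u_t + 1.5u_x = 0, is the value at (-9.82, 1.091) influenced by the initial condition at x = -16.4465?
No. Only data at x = -11.4565 affects (-9.82, 1.091). Advection has one-way propagation along characteristics.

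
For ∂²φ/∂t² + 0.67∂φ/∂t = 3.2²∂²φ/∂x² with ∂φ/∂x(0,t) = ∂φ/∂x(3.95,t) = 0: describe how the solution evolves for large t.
φ → constant (steady state). Damping (γ=0.67) dissipates the nonconstant modes; with Neumann BCs the spatial average obeys M''+γM'=0 and tends to a finite limit.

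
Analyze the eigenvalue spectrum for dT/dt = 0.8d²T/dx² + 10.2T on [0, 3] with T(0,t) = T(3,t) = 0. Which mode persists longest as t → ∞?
Eigenvalues: λₙ = 0.8n²π²/3² - 10.2.
First three modes:
  n=1: λ₁ = 0.8π²/3² - 10.2 ≈ -9.323
  n=2: λ₂ = 3.2π²/3² - 10.2 ≈ -6.691
  n=3: λ₃ = 7.2π²/3² - 10.2 ≈ -2.304
Since 0.8π²/3² ≈ 0.877 < 10.2, λ₁ < 0.
The n=1 mode grows fastest (−λₙ is largest for n=1) → dominates.
Asymptotic: T ~ c₁ sin(πx/3) e^{9.323t} (exponential growth at rate −λ₁ ≈ 9.323).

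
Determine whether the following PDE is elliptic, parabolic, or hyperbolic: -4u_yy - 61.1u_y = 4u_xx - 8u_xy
Rewriting in standard form: -4u_xx + 8u_xy - 4u_yy - 61.1u_y = 0. Coefficients: A = -4, B = 8, C = -4. B² - 4AC = 0, which is zero, so the equation is parabolic.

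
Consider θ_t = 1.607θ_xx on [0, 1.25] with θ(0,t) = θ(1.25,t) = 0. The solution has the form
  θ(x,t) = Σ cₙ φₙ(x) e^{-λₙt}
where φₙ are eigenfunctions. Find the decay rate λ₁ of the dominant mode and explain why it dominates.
Eigenvalues: λₙ = 1.607n²π²/1.25².
First three modes:
  n=1: λ₁ = 1.607π²/1.25² ≈ 10.151
  n=2: λ₂ = 6.428π²/1.25² ≈ 40.603 (4× faster decay)
  n=3: λ₃ = 14.463π²/1.25² ≈ 91.356 (9× faster decay)
As t → ∞, higher modes decay exponentially faster. The n=1 mode dominates: θ ~ c₁ sin(πx/1.25) e^{-λ₁t}.
Decay rate: λ₁ = 1.607π²/1.25² ≈ 10.151.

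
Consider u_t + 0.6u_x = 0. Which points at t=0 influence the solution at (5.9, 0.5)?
A single point: x = 5.6. The characteristic through (5.9, 0.5) is x - 0.6t = const, so x = 5.9 - 0.6·0.5 = 5.6.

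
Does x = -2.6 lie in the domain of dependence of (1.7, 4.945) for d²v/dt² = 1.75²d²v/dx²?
Yes. The domain of dependence is [-6.95375, 10.35375], and -2.6 ∈ [-6.95375, 10.35375].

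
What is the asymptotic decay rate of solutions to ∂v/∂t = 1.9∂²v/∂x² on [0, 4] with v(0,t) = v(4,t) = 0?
Eigenvalues: λₙ = 1.9n²π²/4².
First three modes:
  n=1: λ₁ = 1.9π²/4² ≈ 1.172
  n=2: λ₂ = 7.6π²/4² ≈ 4.688 (4× faster decay)
  n=3: λ₃ = 17.1π²/4² ≈ 10.548 (9× faster decay)
As t → ∞, higher modes decay exponentially faster. The n=1 mode dominates: v ~ c₁ sin(πx/4) e^{-λ₁t}.
Decay rate: λ₁ = 1.9π²/4² ≈ 1.172.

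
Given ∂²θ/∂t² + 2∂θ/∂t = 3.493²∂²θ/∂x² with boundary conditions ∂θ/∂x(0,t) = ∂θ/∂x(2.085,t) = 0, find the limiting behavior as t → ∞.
θ → constant (steady state). Damping (γ=2) dissipates the nonconstant modes; with Neumann BCs the spatial average obeys M''+γM'=0 and tends to a finite limit.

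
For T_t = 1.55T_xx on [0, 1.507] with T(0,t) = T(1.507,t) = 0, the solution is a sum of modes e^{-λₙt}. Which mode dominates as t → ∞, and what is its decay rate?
Eigenvalues: λₙ = 1.55n²π²/1.507².
First three modes:
  n=1: λ₁ = 1.55π²/1.507² ≈ 6.736
  n=2: λ₂ = 6.2π²/1.507² ≈ 26.944 (4× faster decay)
  n=3: λ₃ = 13.95π²/1.507² ≈ 60.624 (9× faster decay)
As t → ∞, higher modes decay exponentially faster. The n=1 mode dominates: T ~ c₁ sin(πx/1.507) e^{-λ₁t}.
Decay rate: λ₁ = 1.55π²/1.507² ≈ 6.736.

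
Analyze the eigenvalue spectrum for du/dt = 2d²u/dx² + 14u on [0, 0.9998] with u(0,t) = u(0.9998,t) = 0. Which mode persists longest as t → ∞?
Eigenvalues: λₙ = 2n²π²/0.9998² - 14.
First three modes:
  n=1: λ₁ = 2π²/0.9998² - 14 ≈ 5.747
  n=2: λ₂ = 8π²/0.9998² - 14 ≈ 64.988
  n=3: λ₃ = 18π²/0.9998² - 14 ≈ 163.724
Since 2π²/0.9998² ≈ 19.747 > 14, all λₙ > 0.
The n=1 mode decays slowest → dominates as t → ∞.
Asymptotic: u ~ c₁ sin(πx/0.9998) e^{-λ₁t} with decay rate λ₁ ≈ 5.747.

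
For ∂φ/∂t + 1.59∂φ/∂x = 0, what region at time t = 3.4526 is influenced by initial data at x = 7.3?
At x = 12.789634. The characteristic carries data from (7.3, 0) to (12.789634, 3.4526).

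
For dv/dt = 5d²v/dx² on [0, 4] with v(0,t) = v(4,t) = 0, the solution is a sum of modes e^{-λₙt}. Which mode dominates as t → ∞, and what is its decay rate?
Eigenvalues: λₙ = 5n²π²/4².
First three modes:
  n=1: λ₁ = 5π²/4² ≈ 3.084
  n=2: λ₂ = 20π²/4² ≈ 12.337 (4× faster decay)
  n=3: λ₃ = 45π²/4² ≈ 27.758 (9× faster decay)
As t → ∞, higher modes decay exponentially faster. The n=1 mode dominates: v ~ c₁ sin(πx/4) e^{-λ₁t}.
Decay rate: λ₁ = 5π²/4² ≈ 3.084.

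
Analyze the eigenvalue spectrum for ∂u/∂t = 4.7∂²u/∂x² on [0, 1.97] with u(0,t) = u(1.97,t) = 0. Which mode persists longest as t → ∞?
Eigenvalues: λₙ = 4.7n²π²/1.97².
First three modes:
  n=1: λ₁ = 4.7π²/1.97² ≈ 11.953
  n=2: λ₂ = 18.8π²/1.97² ≈ 47.811 (4× faster decay)
  n=3: λ₃ = 42.3π²/1.97² ≈ 107.574 (9× faster decay)
As t → ∞, higher modes decay exponentially faster. The n=1 mode dominates: u ~ c₁ sin(πx/1.97) e^{-λ₁t}.
Decay rate: λ₁ = 4.7π²/1.97² ≈ 11.953.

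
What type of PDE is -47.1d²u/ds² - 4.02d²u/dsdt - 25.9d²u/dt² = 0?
With A = -47.1, B = -4.02, C = -25.9, the discriminant is -4863.3996. This is an elliptic PDE.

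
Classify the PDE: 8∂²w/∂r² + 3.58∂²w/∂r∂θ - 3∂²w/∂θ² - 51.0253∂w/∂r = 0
A = 8, B = 3.58, C = -3. Discriminant B² - 4AC = 108.8164. Since 108.8164 > 0, hyperbolic.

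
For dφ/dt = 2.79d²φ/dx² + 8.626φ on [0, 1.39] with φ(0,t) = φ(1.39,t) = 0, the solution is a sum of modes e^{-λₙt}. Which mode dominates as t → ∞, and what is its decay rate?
Eigenvalues: λₙ = 2.79n²π²/1.39² - 8.626.
First three modes:
  n=1: λ₁ = 2.79π²/1.39² - 8.626 ≈ 5.626
  n=2: λ₂ = 11.16π²/1.39² - 8.626 ≈ 48.382
  n=3: λ₃ = 25.11π²/1.39² - 8.626 ≈ 119.642
Since 2.79π²/1.39² ≈ 14.252 > 8.626, all λₙ > 0.
The n=1 mode decays slowest → dominates as t → ∞.
Asymptotic: φ ~ c₁ sin(πx/1.39) e^{-λ₁t} with decay rate λ₁ ≈ 5.626.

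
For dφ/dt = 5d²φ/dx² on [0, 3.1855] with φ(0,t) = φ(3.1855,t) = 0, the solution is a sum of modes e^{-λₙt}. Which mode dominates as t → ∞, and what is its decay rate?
Eigenvalues: λₙ = 5n²π²/3.1855².
First three modes:
  n=1: λ₁ = 5π²/3.1855² ≈ 4.863
  n=2: λ₂ = 20π²/3.1855² ≈ 19.452 (4× faster decay)
  n=3: λ₃ = 45π²/3.1855² ≈ 43.768 (9× faster decay)
As t → ∞, higher modes decay exponentially faster. The n=1 mode dominates: φ ~ c₁ sin(πx/3.1855) e^{-λ₁t}.
Decay rate: λ₁ = 5π²/3.1855² ≈ 4.863.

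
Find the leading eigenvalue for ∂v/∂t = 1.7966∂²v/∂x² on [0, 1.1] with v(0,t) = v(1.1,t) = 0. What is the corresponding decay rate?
Eigenvalues: λₙ = 1.7966n²π²/1.1².
First three modes:
  n=1: λ₁ = 1.7966π²/1.1² ≈ 14.654
  n=2: λ₂ = 7.1864π²/1.1² ≈ 58.617 (4× faster decay)
  n=3: λ₃ = 16.1694π²/1.1² ≈ 131.889 (9× faster decay)
As t → ∞, higher modes decay exponentially faster. The n=1 mode dominates: v ~ c₁ sin(πx/1.1) e^{-λ₁t}.
Decay rate: λ₁ = 1.7966π²/1.1² ≈ 14.654.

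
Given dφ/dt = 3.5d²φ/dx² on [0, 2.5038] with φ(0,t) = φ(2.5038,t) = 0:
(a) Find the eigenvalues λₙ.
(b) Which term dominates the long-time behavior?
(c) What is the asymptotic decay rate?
Eigenvalues: λₙ = 3.5n²π²/2.5038².
First three modes:
  n=1: λ₁ = 3.5π²/2.5038² ≈ 5.51
  n=2: λ₂ = 14π²/2.5038² ≈ 22.041 (4× faster decay)
  n=3: λ₃ = 31.5π²/2.5038² ≈ 49.592 (9× faster decay)
As t → ∞, higher modes decay exponentially faster. The n=1 mode dominates: φ ~ c₁ sin(πx/2.5038) e^{-λ₁t}.
Decay rate: λ₁ = 3.5π²/2.5038² ≈ 5.51.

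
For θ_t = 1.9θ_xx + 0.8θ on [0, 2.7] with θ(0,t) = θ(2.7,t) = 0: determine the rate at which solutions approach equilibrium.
Eigenvalues: λₙ = 1.9n²π²/2.7² - 0.8.
First three modes:
  n=1: λ₁ = 1.9π²/2.7² - 0.8 ≈ 1.772
  n=2: λ₂ = 7.6π²/2.7² - 0.8 ≈ 9.489
  n=3: λ₃ = 17.1π²/2.7² - 0.8 ≈ 22.351
Since 1.9π²/2.7² ≈ 2.572 > 0.8, all λₙ > 0.
The n=1 mode decays slowest → dominates as t → ∞.
Asymptotic: θ ~ c₁ sin(πx/2.7) e^{-λ₁t} with decay rate λ₁ ≈ 1.772.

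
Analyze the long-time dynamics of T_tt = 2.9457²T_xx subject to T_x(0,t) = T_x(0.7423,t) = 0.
Long-time behavior: T oscillates about a mean that drifts linearly in t (generically unbounded; no decay). There is no damping, so the nonconstant modes persist as standing waves (energy conserved, no decay). But with Neumann conditions at both ends the constant mode has eigenvalue 0: the spatial mean M(t) of T satisfies M'' = 0, so M(t) = M(0) + M'(0)·t. Unless the initial velocity has zero mean (∫T_t(x,0)dx = 0), the solution grows linearly in t (unbounded, though not exponentially); if it does have zero mean, the solution stays bounded and simply oscillates.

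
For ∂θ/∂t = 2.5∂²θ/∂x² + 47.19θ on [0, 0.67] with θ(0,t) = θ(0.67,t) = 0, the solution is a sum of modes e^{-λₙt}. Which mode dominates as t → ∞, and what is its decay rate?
Eigenvalues: λₙ = 2.5n²π²/0.67² - 47.19.
First three modes:
  n=1: λ₁ = 2.5π²/0.67² - 47.19 ≈ 7.775
  n=2: λ₂ = 10π²/0.67² - 47.19 ≈ 172.672
  n=3: λ₃ = 22.5π²/0.67² - 47.19 ≈ 447.499
Since 2.5π²/0.67² ≈ 54.965 > 47.19, all λₙ > 0.
The n=1 mode decays slowest → dominates as t → ∞.
Asymptotic: θ ~ c₁ sin(πx/0.67) e^{-λ₁t} with decay rate λ₁ ≈ 7.775.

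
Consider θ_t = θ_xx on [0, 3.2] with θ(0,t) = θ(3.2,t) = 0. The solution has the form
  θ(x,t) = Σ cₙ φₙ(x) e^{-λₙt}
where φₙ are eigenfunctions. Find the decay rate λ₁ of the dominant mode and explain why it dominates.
Eigenvalues: λₙ = n²π²/3.2².
First three modes:
  n=1: λ₁ = π²/3.2² ≈ 0.964
  n=2: λ₂ = 4π²/3.2² ≈ 3.855 (4× faster decay)
  n=3: λ₃ = 9π²/3.2² ≈ 8.674 (9× faster decay)
As t → ∞, higher modes decay exponentially faster. The n=1 mode dominates: θ ~ c₁ sin(πx/3.2) e^{-λ₁t}.
Decay rate: λ₁ = π²/3.2² ≈ 0.964.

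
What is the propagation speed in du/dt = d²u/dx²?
Infinite. The heat equation is parabolic, not hyperbolic, so disturbances propagate instantly.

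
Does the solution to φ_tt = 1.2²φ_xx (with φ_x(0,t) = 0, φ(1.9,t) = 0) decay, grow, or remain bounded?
φ oscillates (no decay). Energy is conserved; the solution oscillates indefinitely as standing waves.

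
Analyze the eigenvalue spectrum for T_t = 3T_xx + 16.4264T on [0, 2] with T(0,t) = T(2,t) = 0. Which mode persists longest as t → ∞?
Eigenvalues: λₙ = 3n²π²/2² - 16.4264.
First three modes:
  n=1: λ₁ = 3π²/2² - 16.4264 ≈ -9.024
  n=2: λ₂ = 12π²/2² - 16.4264 ≈ 13.182
  n=3: λ₃ = 27π²/2² - 16.4264 ≈ 50.193
Since 3π²/2² ≈ 7.402 < 16.4264, λ₁ < 0.
The n=1 mode grows fastest (−λₙ is largest for n=1) → dominates.
Asymptotic: T ~ c₁ sin(πx/2) e^{9.024t} (exponential growth at rate −λ₁ ≈ 9.024).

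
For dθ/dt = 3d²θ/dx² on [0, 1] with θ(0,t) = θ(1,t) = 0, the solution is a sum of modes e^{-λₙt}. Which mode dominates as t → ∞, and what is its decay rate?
Eigenvalues: λₙ = 3n²π².
First three modes:
  n=1: λ₁ = 3π² ≈ 29.609
  n=2: λ₂ = 12π² ≈ 118.435 (4× faster decay)
  n=3: λ₃ = 27π² ≈ 266.479 (9× faster decay)
As t → ∞, higher modes decay exponentially faster. The n=1 mode dominates: θ ~ c₁ sin(πx) e^{-λ₁t}.
Decay rate: λ₁ = 3π² ≈ 29.609.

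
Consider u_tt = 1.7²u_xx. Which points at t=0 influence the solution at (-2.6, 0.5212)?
Domain of dependence: [-3.48604, -1.71396]. Signals travel at speed 1.7, so data within |x - -2.6| ≤ 1.7·0.5212 = 0.88604 can reach the point.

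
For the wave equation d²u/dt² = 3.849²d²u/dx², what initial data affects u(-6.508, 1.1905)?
Domain of dependence: [-11.0902345, -1.9257655]. Signals travel at speed 3.849, so data within |x - -6.508| ≤ 3.849·1.1905 = 4.5822345 can reach the point.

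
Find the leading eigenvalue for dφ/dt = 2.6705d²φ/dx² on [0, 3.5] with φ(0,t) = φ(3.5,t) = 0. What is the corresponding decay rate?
Eigenvalues: λₙ = 2.6705n²π²/3.5².
First three modes:
  n=1: λ₁ = 2.6705π²/3.5² ≈ 2.152
  n=2: λ₂ = 10.682π²/3.5² ≈ 8.606 (4× faster decay)
  n=3: λ₃ = 24.0345π²/3.5² ≈ 19.364 (9× faster decay)
As t → ∞, higher modes decay exponentially faster. The n=1 mode dominates: φ ~ c₁ sin(πx/3.5) e^{-λ₁t}.
Decay rate: λ₁ = 2.6705π²/3.5² ≈ 2.152.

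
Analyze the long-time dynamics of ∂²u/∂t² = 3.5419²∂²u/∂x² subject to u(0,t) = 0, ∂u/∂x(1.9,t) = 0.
Long-time behavior: u oscillates (no decay). Energy is conserved; the solution oscillates indefinitely as standing waves.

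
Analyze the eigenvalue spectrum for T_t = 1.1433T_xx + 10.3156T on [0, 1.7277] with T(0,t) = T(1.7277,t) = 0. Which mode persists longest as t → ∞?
Eigenvalues: λₙ = 1.1433n²π²/1.7277² - 10.3156.
First three modes:
  n=1: λ₁ = 1.1433π²/1.7277² - 10.3156 ≈ -6.535
  n=2: λ₂ = 4.5732π²/1.7277² - 10.3156 ≈ 4.805
  n=3: λ₃ = 10.2897π²/1.7277² - 10.3156 ≈ 23.707
Since 1.1433π²/1.7277² ≈ 3.78 < 10.3156, λ₁ < 0.
The n=1 mode grows fastest (−λₙ is largest for n=1) → dominates.
Asymptotic: T ~ c₁ sin(πx/1.7277) e^{6.535t} (exponential growth at rate −λ₁ ≈ 6.535).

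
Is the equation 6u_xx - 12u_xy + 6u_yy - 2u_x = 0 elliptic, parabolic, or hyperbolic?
Computing B² - 4AC with A = 6, B = -12, C = 6: discriminant = 0 (zero). Answer: parabolic.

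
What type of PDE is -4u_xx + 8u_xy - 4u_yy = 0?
With A = -4, B = 8, C = -4, the discriminant is 0. This is a parabolic PDE.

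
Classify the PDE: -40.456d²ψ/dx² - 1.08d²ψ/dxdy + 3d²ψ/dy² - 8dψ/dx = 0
A = -40.456, B = -1.08, C = 3. Discriminant B² - 4AC = 486.6384. Since 486.6384 > 0, hyperbolic.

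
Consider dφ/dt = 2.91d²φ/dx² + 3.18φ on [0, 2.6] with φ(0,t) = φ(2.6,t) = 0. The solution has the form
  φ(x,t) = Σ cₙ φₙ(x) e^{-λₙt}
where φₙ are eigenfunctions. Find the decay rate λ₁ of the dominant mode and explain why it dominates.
Eigenvalues: λₙ = 2.91n²π²/2.6² - 3.18.
First three modes:
  n=1: λ₁ = 2.91π²/2.6² - 3.18 ≈ 1.069
  n=2: λ₂ = 11.64π²/2.6² - 3.18 ≈ 13.814
  n=3: λ₃ = 26.19π²/2.6² - 3.18 ≈ 35.057
Since 2.91π²/2.6² ≈ 4.249 > 3.18, all λₙ > 0.
The n=1 mode decays slowest → dominates as t → ∞.
Asymptotic: φ ~ c₁ sin(πx/2.6) e^{-λ₁t} with decay rate λ₁ ≈ 1.069.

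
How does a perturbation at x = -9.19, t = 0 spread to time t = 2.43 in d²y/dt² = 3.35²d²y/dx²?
Domain of influence: [-17.3305, -1.0495]. Data at x = -9.19 spreads outward at speed 3.35.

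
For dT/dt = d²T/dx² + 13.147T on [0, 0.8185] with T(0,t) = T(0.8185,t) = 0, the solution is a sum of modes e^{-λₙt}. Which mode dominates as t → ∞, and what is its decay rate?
Eigenvalues: λₙ = n²π²/0.8185² - 13.147.
First three modes:
  n=1: λ₁ = π²/0.8185² - 13.147 ≈ 1.585
  n=2: λ₂ = 4π²/0.8185² - 13.147 ≈ 45.781
  n=3: λ₃ = 9π²/0.8185² - 13.147 ≈ 119.441
Since π²/0.8185² ≈ 14.732 > 13.147, all λₙ > 0.
The n=1 mode decays slowest → dominates as t → ∞.
Asymptotic: T ~ c₁ sin(πx/0.8185) e^{-λ₁t} with decay rate λ₁ ≈ 1.585.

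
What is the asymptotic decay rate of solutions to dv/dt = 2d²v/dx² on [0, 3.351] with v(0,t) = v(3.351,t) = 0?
Eigenvalues: λₙ = 2n²π²/3.351².
First three modes:
  n=1: λ₁ = 2π²/3.351² ≈ 1.758
  n=2: λ₂ = 8π²/3.351² ≈ 7.031 (4× faster decay)
  n=3: λ₃ = 18π²/3.351² ≈ 15.821 (9× faster decay)
As t → ∞, higher modes decay exponentially faster. The n=1 mode dominates: v ~ c₁ sin(πx/3.351) e^{-λ₁t}.
Decay rate: λ₁ = 2π²/3.351² ≈ 1.758.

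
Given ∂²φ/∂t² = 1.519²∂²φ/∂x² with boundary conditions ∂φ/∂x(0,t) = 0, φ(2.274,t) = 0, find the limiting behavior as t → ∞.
φ oscillates (no decay). Energy is conserved; the solution oscillates indefinitely as standing waves.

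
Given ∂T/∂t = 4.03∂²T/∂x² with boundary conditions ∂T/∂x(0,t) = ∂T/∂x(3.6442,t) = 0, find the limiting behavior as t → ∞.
T → constant (steady state). Heat is conserved (no flux at boundaries); solution approaches the spatial average.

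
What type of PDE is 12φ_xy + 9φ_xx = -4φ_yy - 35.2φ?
Rewriting in standard form: 9φ_xx + 12φ_xy + 4φ_yy + 35.2φ = 0. With A = 9, B = 12, C = 4, the discriminant is 0. This is a parabolic PDE.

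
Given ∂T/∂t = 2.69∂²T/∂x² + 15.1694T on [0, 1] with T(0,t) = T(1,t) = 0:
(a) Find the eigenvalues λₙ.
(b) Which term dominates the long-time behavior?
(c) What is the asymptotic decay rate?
Eigenvalues: λₙ = 2.69n²π²/1² - 15.1694.
First three modes:
  n=1: λ₁ = 2.69π² - 15.1694 ≈ 11.38
  n=2: λ₂ = 10.76π² - 15.1694 ≈ 91.028
  n=3: λ₃ = 24.21π² - 15.1694 ≈ 223.774
Since 2.69π² ≈ 26.549 > 15.1694, all λₙ > 0.
The n=1 mode decays slowest → dominates as t → ∞.
Asymptotic: T ~ c₁ sin(πx/1) e^{-λ₁t} with decay rate λ₁ ≈ 11.38.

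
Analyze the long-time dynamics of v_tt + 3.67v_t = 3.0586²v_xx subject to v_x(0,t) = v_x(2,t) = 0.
Long-time behavior: v → constant (steady state). Damping (γ=3.67) dissipates the nonconstant modes; with Neumann BCs the spatial average obeys M''+γM'=0 and tends to a finite limit.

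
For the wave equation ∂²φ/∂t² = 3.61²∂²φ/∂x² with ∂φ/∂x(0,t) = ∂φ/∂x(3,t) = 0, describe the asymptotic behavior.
φ oscillates about a mean that drifts linearly in t (generically unbounded; no decay). There is no damping, so the nonconstant modes persist as standing waves (energy conserved, no decay). But with Neumann conditions at both ends the constant mode has eigenvalue 0: the spatial mean M(t) of φ satisfies M'' = 0, so M(t) = M(0) + M'(0)·t. Unless the initial velocity has zero mean (∫φ_t(x,0)dx = 0), the solution grows linearly in t (unbounded, though not exponentially); if it does have zero mean, the solution stays bounded and simply oscillates.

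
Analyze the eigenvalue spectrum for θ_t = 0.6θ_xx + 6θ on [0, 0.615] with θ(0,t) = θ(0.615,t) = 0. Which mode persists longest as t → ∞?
Eigenvalues: λₙ = 0.6n²π²/0.615² - 6.
First three modes:
  n=1: λ₁ = 0.6π²/0.615² - 6 ≈ 9.657
  n=2: λ₂ = 2.4π²/0.615² - 6 ≈ 56.627
  n=3: λ₃ = 5.4π²/0.615² - 6 ≈ 134.91
Since 0.6π²/0.615² ≈ 15.657 > 6, all λₙ > 0.
The n=1 mode decays slowest → dominates as t → ∞.
Asymptotic: θ ~ c₁ sin(πx/0.615) e^{-λ₁t} with decay rate λ₁ ≈ 9.657.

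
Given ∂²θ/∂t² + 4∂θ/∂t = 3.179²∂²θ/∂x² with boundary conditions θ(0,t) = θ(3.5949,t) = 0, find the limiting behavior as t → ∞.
θ → 0. Damping (γ=4) dissipates energy; oscillations decay exponentially.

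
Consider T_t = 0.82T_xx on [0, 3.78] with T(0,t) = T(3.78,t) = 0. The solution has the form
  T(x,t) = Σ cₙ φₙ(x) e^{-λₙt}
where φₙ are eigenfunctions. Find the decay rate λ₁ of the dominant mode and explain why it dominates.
Eigenvalues: λₙ = 0.82n²π²/3.78².
First three modes:
  n=1: λ₁ = 0.82π²/3.78² ≈ 0.566
  n=2: λ₂ = 3.28π²/3.78² ≈ 2.266 (4× faster decay)
  n=3: λ₃ = 7.38π²/3.78² ≈ 5.098 (9× faster decay)
As t → ∞, higher modes decay exponentially faster. The n=1 mode dominates: T ~ c₁ sin(πx/3.78) e^{-λ₁t}.
Decay rate: λ₁ = 0.82π²/3.78² ≈ 0.566.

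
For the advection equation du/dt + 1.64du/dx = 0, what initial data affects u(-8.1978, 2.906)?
A single point: x = -12.96364. The characteristic through (-8.1978, 2.906) is x - 1.64t = const, so x = -8.1978 - 1.64·2.906 = -12.96364.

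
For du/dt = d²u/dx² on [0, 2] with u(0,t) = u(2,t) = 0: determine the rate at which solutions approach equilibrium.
Eigenvalues: λₙ = n²π²/2².
First three modes:
  n=1: λ₁ = π²/2² ≈ 2.467
  n=2: λ₂ = 4π²/2² ≈ 9.87 (4× faster decay)
  n=3: λ₃ = 9π²/2² ≈ 22.207 (9× faster decay)
As t → ∞, higher modes decay exponentially faster. The n=1 mode dominates: u ~ c₁ sin(πx/2) e^{-λ₁t}.
Decay rate: λ₁ = π²/2² ≈ 2.467.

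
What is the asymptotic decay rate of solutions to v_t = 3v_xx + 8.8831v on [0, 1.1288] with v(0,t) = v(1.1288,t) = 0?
Eigenvalues: λₙ = 3n²π²/1.1288² - 8.8831.
First three modes:
  n=1: λ₁ = 3π²/1.1288² - 8.8831 ≈ 14.354
  n=2: λ₂ = 12π²/1.1288² - 8.8831 ≈ 84.066
  n=3: λ₃ = 27π²/1.1288² - 8.8831 ≈ 200.253
Since 3π²/1.1288² ≈ 23.237 > 8.8831, all λₙ > 0.
The n=1 mode decays slowest → dominates as t → ∞.
Asymptotic: v ~ c₁ sin(πx/1.1288) e^{-λ₁t} with decay rate λ₁ ≈ 14.354.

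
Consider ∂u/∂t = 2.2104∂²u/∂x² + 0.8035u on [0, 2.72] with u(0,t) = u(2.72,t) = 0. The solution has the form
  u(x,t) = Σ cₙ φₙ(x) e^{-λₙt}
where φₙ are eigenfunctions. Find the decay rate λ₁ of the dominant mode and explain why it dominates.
Eigenvalues: λₙ = 2.2104n²π²/2.72² - 0.8035.
First three modes:
  n=1: λ₁ = 2.2104π²/2.72² - 0.8035 ≈ 2.145
  n=2: λ₂ = 8.8416π²/2.72² - 0.8035 ≈ 10.991
  n=3: λ₃ = 19.8936π²/2.72² - 0.8035 ≈ 25.735
Since 2.2104π²/2.72² ≈ 2.949 > 0.8035, all λₙ > 0.
The n=1 mode decays slowest → dominates as t → ∞.
Asymptotic: u ~ c₁ sin(πx/2.72) e^{-λ₁t} with decay rate λ₁ ≈ 2.145.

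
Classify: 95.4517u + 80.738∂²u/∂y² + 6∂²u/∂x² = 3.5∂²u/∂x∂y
Rewriting in standard form: 6∂²u/∂x² - 3.5∂²u/∂x∂y + 80.738∂²u/∂y² + 95.4517u = 0. Elliptic (discriminant = -1925.462).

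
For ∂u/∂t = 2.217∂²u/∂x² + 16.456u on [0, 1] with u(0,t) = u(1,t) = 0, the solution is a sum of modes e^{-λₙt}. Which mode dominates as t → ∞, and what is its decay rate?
Eigenvalues: λₙ = 2.217n²π²/1² - 16.456.
First three modes:
  n=1: λ₁ = 2.217π² - 16.456 ≈ 5.425
  n=2: λ₂ = 8.868π² - 16.456 ≈ 71.068
  n=3: λ₃ = 19.953π² - 16.456 ≈ 180.472
Since 2.217π² ≈ 21.881 > 16.456, all λₙ > 0.
The n=1 mode decays slowest → dominates as t → ∞.
Asymptotic: u ~ c₁ sin(πx/1) e^{-λ₁t} with decay rate λ₁ ≈ 5.425.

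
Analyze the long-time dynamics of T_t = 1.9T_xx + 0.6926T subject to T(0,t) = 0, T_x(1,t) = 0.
Long-time behavior: T → 0. Diffusion dominates reaction (r=0.6926 < κπ²/(4L²)≈4.69); solution decays.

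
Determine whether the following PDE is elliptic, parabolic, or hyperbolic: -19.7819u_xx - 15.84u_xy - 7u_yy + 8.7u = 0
Coefficients: A = -19.7819, B = -15.84, C = -7. B² - 4AC = -302.9876, which is negative, so the equation is elliptic.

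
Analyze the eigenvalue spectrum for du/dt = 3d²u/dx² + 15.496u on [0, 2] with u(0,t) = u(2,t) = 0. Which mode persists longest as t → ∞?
Eigenvalues: λₙ = 3n²π²/2² - 15.496.
First three modes:
  n=1: λ₁ = 3π²/2² - 15.496 ≈ -8.094
  n=2: λ₂ = 12π²/2² - 15.496 ≈ 14.113
  n=3: λ₃ = 27π²/2² - 15.496 ≈ 51.124
Since 3π²/2² ≈ 7.402 < 15.496, λ₁ < 0.
The n=1 mode grows fastest (−λₙ is largest for n=1) → dominates.
Asymptotic: u ~ c₁ sin(πx/2) e^{8.094t} (exponential growth at rate −λ₁ ≈ 8.094).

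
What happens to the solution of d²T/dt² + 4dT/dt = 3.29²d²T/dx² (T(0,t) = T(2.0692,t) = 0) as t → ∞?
T → 0. Damping (γ=4) dissipates energy; oscillations decay exponentially.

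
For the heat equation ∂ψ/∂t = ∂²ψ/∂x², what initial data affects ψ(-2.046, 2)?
The entire real line. The heat equation has infinite propagation speed: any initial disturbance instantly affects all points (though exponentially small far away).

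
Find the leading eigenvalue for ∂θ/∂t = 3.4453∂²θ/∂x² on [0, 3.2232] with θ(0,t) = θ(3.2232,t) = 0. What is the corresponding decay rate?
Eigenvalues: λₙ = 3.4453n²π²/3.2232².
First three modes:
  n=1: λ₁ = 3.4453π²/3.2232² ≈ 3.273
  n=2: λ₂ = 13.7812π²/3.2232² ≈ 13.092 (4× faster decay)
  n=3: λ₃ = 31.0077π²/3.2232² ≈ 29.457 (9× faster decay)
As t → ∞, higher modes decay exponentially faster. The n=1 mode dominates: θ ~ c₁ sin(πx/3.2232) e^{-λ₁t}.
Decay rate: λ₁ = 3.4453π²/3.2232² ≈ 3.273.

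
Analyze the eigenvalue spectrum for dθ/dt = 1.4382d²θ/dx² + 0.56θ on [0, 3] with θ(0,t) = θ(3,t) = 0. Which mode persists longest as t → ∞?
Eigenvalues: λₙ = 1.4382n²π²/3² - 0.56.
First three modes:
  n=1: λ₁ = 1.4382π²/3² - 0.56 ≈ 1.017
  n=2: λ₂ = 5.7528π²/3² - 0.56 ≈ 5.749
  n=3: λ₃ = 12.9438π²/3² - 0.56 ≈ 13.634
Since 1.4382π²/3² ≈ 1.577 > 0.56, all λₙ > 0.
The n=1 mode decays slowest → dominates as t → ∞.
Asymptotic: θ ~ c₁ sin(πx/3) e^{-λ₁t} with decay rate λ₁ ≈ 1.017.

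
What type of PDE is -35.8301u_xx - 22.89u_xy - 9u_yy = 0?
With A = -35.8301, B = -22.89, C = -9, the discriminant is -765.9315. This is an elliptic PDE.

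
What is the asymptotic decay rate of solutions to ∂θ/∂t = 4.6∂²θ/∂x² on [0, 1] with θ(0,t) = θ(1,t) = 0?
Eigenvalues: λₙ = 4.6n²π².
First three modes:
  n=1: λ₁ = 4.6π² ≈ 45.4
  n=2: λ₂ = 18.4π² ≈ 181.601 (4× faster decay)
  n=3: λ₃ = 41.4π² ≈ 408.602 (9× faster decay)
As t → ∞, higher modes decay exponentially faster. The n=1 mode dominates: θ ~ c₁ sin(πx) e^{-λ₁t}.
Decay rate: λ₁ = 4.6π² ≈ 45.4.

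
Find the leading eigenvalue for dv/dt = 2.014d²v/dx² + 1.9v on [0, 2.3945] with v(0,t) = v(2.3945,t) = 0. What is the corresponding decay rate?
Eigenvalues: λₙ = 2.014n²π²/2.3945² - 1.9.
First three modes:
  n=1: λ₁ = 2.014π²/2.3945² - 1.9 ≈ 1.567
  n=2: λ₂ = 8.056π²/2.3945² - 1.9 ≈ 11.967
  n=3: λ₃ = 18.126π²/2.3945² - 1.9 ≈ 29.301
Since 2.014π²/2.3945² ≈ 3.467 > 1.9, all λₙ > 0.
The n=1 mode decays slowest → dominates as t → ∞.
Asymptotic: v ~ c₁ sin(πx/2.3945) e^{-λ₁t} with decay rate λ₁ ≈ 1.567.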